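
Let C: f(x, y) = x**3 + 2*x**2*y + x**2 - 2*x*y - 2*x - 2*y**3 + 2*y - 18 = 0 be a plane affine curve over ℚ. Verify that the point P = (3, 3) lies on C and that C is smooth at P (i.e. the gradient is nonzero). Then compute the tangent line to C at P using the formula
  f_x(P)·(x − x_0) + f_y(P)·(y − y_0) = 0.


Tangent line at P: 61*x - 40*y - 63 = 0.

Step 1: f(3, 3) = 0, so P lies on C.
Step 2: partial derivatives
  f_x(x, y) = 3*x**2 + 4*x*y + 2*x - 2*y - 2, f_y(x, y) = 2*x**2 - 2*x - 6*y**2 + 2.
  f_x(P) = 61, f_y(P) = -40 (gradient nonzero, so P is smooth).
Step 3: tangent line at P: 61·(x − 3) + -40·(y − 3) = 0.
Expanding: 61*x - 40*y - 63 = 0.


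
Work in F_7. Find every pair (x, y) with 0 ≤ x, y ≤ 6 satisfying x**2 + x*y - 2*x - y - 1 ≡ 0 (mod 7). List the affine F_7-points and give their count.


Affine F_7-points: {(0, 6), (2, 1), (3, 6), (4, 0), (5, 0), (6, 1)}; count = 6.

For each of the 49 pairs (x, y) ∈ F_7², evaluate f(x, y) mod 7. Record the zeros.
  x = 0: [0↦6, 1↦5, 2↦4, 3↦3, 4↦2, 5↦1, 6↦0]  zeros at y ∈ {6}
  x = 1: [0↦5, 1↦5, 2↦5, 3↦5, 4↦5, 5↦5, 6↦5]  zeros at y ∈ ∅
  x = 2: [0↦6, 1↦0, 2↦1, 3↦2, 4↦3, 5↦4, 6↦5]  zeros at y ∈ {1}
  x = 3: [0↦2, 1↦4, 2↦6, 3↦1, 4↦3, 5↦5, 6↦0]  zeros at y ∈ {6}
  x = 4: [0↦0, 1↦3, 2↦6, 3↦2, 4↦5, 5↦1, 6↦4]  zeros at y ∈ {0}
  x = 5: [0↦0, 1↦4, 2↦1, 3↦5, 4↦2, 5↦6, 6↦3]  zeros at y ∈ {0}
  x = 6: [0↦2, 1↦0, 2↦5, 3↦3, 4↦1, 5↦6, 6↦4]  zeros at y ∈ {1}
Collecting zeros: affine points = {(0, 6), (2, 1), (3, 6), (4, 0), (5, 0), (6, 1)}.
Total count |C(F_7)_aff| = 6.


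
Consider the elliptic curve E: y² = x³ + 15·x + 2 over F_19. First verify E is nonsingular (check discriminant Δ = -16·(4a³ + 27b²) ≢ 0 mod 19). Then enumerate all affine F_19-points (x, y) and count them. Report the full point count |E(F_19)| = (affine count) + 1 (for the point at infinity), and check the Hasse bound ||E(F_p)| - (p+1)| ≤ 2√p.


Affine points = {(3, 6), (3, 13), (6, 2), (6, 17), (8, 8), (8, 11), (9, 7), (9, 12), (11, 4), (11, 15), (13, 0), (14, 7), (14, 12), (15, 7), (15, 12), (16, 5), (16, 14), (18, 9), (18, 10)}; affine count = 19; |E(F_19)| = 20.

Discriminant check: Δ ∝ 4a³ + 27b² = 4·15³ + 27·2² = 4·3375 + 27·4 ≡ 4 (mod 19). Nonzero ⇒ E is nonsingular.
For each x ∈ F_19, compute rhs = x³ + 15·x + 2 mod 19, then count y ∈ F_19 with y² ≡ rhs.
  x = 0: rhs = 2, matching y values: none (0 points).
  x = 1: rhs = 18, matching y values: none (0 points).
  x = 2: rhs = 2, matching y values: none (0 points).
  x = 3: rhs = 17, matching y values: 6, 13 (2 points).
  x = 4: rhs = 12, matching y values: none (0 points).
  x = 5: rhs = 12, matching y values: none (0 points).
  x = 6: rhs = 4, matching y values: 2, 17 (2 points).
  x = 7: rhs = 13, matching y values: none (0 points).
  x = 8: rhs = 7, matching y values: 8, 11 (2 points).
  x = 9: rhs = 11, matching y values: 7, 12 (2 points).
  x = 10: rhs = 12, matching y values: none (0 points).
  x = 11: rhs = 16, matching y values: 4, 15 (2 points).
  x = 12: rhs = 10, matching y values: none (0 points).
  x = 13: rhs = 0, matching y values: 0 (1 points).
  x = 14: rhs = 11, matching y values: 7, 12 (2 points).
  x = 15: rhs = 11, matching y values: 7, 12 (2 points).
  x = 16: rhs = 6, matching y values: 5, 14 (2 points).
  x = 17: rhs = 2, matching y values: none (0 points).
  x = 18: rhs = 5, matching y values: 9, 10 (2 points).
Total affine count: 19.
Full point count |E(F_19)| = 19 + 1 = 20.
Hasse bound: |20 − (19+1)| = |0| = 0 ≤ 2√19 ≈ 8.7178 ✓.


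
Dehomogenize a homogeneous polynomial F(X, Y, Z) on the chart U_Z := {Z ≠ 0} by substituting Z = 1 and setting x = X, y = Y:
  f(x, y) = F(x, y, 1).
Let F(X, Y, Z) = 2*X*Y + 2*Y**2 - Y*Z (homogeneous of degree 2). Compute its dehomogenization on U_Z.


f(x, y) = 2*x*y + 2*y**2 - y

On U_Z we set Z = 1. Each monomial c·X^i·Y^j·Z^k in F becomes c·x^i·y^j·1^k = c·x^i·y^j.
Substituting Z = 1: F(X, Y, 1) = 2*x*y + 2*y**2 - y.
Note: deg(f) ≤ deg(F) = 2; strict inequality happens when F is divisible by Z (lost terms).


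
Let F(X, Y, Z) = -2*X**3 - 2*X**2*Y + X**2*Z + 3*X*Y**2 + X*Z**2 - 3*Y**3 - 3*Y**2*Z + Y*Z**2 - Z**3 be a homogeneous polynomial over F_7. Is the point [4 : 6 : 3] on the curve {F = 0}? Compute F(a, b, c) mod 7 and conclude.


F(4,6,3) ≡ 0 (mod 7); P is on the curve.

Evaluate F(4, 6, 3) term-by-term (mod 7).
  -2*X**3 ↦ -2·64·1·1 = -128
  -2*X**2*Y ↦ -2·16·6·1 = -192
  X**2*Z ↦ 1·16·1·3 = 48
  3*X*Y**2 ↦ 3·4·36·1 = 432
  X*Z**2 ↦ 1·4·1·9 = 36
  -3*Y**3 ↦ -3·1·216·1 = -648
  -3*Y**2*Z ↦ -3·1·36·3 = -324
  Y*Z**2 ↦ 1·1·6·9 = 54
  -Z**3 ↦ -1·1·1·27 = -27
Sum: F(4, 6, 3) = (-128) + (-192) + (48) + (432) + (36) + (-648) + (-324) + (54) + (-27) = -749.
Reducing mod 7: -749 ≡ 0 (mod 7).
Since F(a, b, c) ≡ 0 (mod 7), P lies on the curve.


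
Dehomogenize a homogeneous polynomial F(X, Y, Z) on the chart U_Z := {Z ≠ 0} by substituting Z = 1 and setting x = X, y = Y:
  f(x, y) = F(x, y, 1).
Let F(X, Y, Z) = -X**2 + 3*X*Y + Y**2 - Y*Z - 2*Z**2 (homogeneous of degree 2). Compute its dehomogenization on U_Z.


f(x, y) = -x**2 + 3*x*y + y**2 - y - 2

On U_Z we set Z = 1. Each monomial c·X^i·Y^j·Z^k in F becomes c·x^i·y^j·1^k = c·x^i·y^j.
Substituting Z = 1: F(X, Y, 1) = -x**2 + 3*x*y + y**2 - y - 2.
Note: deg(f) ≤ deg(F) = 2; strict inequality happens when F is divisible by Z (lost terms).


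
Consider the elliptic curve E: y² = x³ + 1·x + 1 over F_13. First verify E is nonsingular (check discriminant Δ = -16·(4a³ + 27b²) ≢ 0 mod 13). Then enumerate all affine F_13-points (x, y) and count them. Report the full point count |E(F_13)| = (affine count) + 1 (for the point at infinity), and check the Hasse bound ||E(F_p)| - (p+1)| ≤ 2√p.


Affine points = {(0, 1), (0, 12), (1, 4), (1, 9), (4, 2), (4, 11), (5, 1), (5, 12), (7, 0), (8, 1), (8, 12), (10, 6), (10, 7), (11, 2), (11, 11), (12, 5), (12, 8)}; affine count = 17; |E(F_13)| = 18.

Discriminant check: Δ ∝ 4a³ + 27b² = 4·1³ + 27·1² = 4·1 + 27·1 ≡ 5 (mod 13). Nonzero ⇒ E is nonsingular.
For each x ∈ F_13, compute rhs = x³ + 1·x + 1 mod 13, then count y ∈ F_13 with y² ≡ rhs.
  x = 0: rhs = 1, matching y values: 1, 12 (2 points).
  x = 1: rhs = 3, matching y values: 4, 9 (2 points).
  x = 2: rhs = 11, matching y values: none (0 points).
  x = 3: rhs = 5, matching y values: none (0 points).
  x = 4: rhs = 4, matching y values: 2, 11 (2 points).
  x = 5: rhs = 1, matching y values: 1, 12 (2 points).
  x = 6: rhs = 2, matching y values: none (0 points).
  x = 7: rhs = 0, matching y values: 0 (1 points).
  x = 8: rhs = 1, matching y values: 1, 12 (2 points).
  x = 9: rhs = 11, matching y values: none (0 points).
  x = 10: rhs = 10, matching y values: 6, 7 (2 points).
  x = 11: rhs = 4, matching y values: 2, 11 (2 points).
  x = 12: rhs = 12, matching y values: 5, 8 (2 points).
Total affine count: 17.
Full point count |E(F_13)| = 17 + 1 = 18.
Hasse bound: |18 − (13+1)| = |4| = 4 ≤ 2√13 ≈ 7.2111 ✓.


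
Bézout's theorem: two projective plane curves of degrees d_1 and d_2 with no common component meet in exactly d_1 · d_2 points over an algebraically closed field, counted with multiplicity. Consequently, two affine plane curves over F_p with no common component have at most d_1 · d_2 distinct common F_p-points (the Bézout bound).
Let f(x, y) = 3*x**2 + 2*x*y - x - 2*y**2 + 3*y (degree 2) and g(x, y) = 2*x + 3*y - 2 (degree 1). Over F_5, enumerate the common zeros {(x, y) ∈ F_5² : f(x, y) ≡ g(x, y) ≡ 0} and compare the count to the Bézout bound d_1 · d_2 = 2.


Common zeros: {(0, 4), (2, 1)}; count = 2; Bézout bound = 2.

deg(f) = 2, deg(g) = 1, so Bézout bound = 2.
Scan x ∈ F_5. For each x, list the y ∈ F_5 with f(x, y) ≡ 0 and those with g(x, y) ≡ 0 (mod 5); the common zeros in that column are the intersection.
  x = 0: f ≡ 0 at y ∈ {0, 4}; g ≡ 0 at y ∈ {4}; common: {4}.
  x = 1: f ≡ 0 at y ∈ {1, 4}; g ≡ 0 at y ∈ {0}; common: ∅.
  x = 2: f ≡ 0 at y ∈ {0, 1}; g ≡ 0 at y ∈ {1}; common: {1}.
  x = 3: f ≡ 0 at y ∈ ∅; g ≡ 0 at y ∈ {2}; common: ∅.
  x = 4: f ≡ 0 at y ∈ ∅; g ≡ 0 at y ∈ {3}; common: ∅.
Collecting: common zeros = {(0, 4), (2, 1)}, so the count is 2.
Comparison with the Bézout bound: 2 ≤ 2 = deg(f)·deg(g), as expected for curves with no common component (the bound is attained).


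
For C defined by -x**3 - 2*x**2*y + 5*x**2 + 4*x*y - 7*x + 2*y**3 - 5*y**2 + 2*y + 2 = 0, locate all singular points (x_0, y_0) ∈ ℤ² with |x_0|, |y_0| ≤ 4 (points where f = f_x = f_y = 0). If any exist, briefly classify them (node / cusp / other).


Singular points: {(1, 1)}; classification: cusp.

Compute partial derivatives:
  f_x = -3*x**2 - 4*x*y + 10*x + 4*y - 7.
  f_y = -2*x**2 + 4*x + 6*y**2 - 10*y + 2.
Scan x_0 ∈ {−4, ..., 4}. For each x_0, f_y(x_0, y) is a polynomial in y; find its integer roots y ∈ {−4, ..., 4}, then test f_x and f at those candidates.
  x = -4: f_y(-4, y) = 6*y**2 - 10*y - 46; no integer root y with |y| ≤ 4.
  x = -3: f_y(-3, y) = 6*y**2 - 10*y - 28; no integer root y with |y| ≤ 4.
  x = -2: f_y(-2, y) = 6*y**2 - 10*y - 14; no integer root y with |y| ≤ 4.
  x = -1: f_y(-1, y) = 6*y**2 - 10*y - 4; vanishes at y ∈ {2}. (-1, 2): f_x = -4 ≠ 0.
  x = 0: f_y(0, y) = 6*y**2 - 10*y + 2; no integer root y with |y| ≤ 4.
  x = 1: f_y(1, y) = 6*y**2 - 10*y + 4; vanishes at y ∈ {1}. (1, 1): f_x = 0, f = 0 — SINGULAR.
  x = 2: f_y(2, y) = 6*y**2 - 10*y + 2; no integer root y with |y| ≤ 4.
  x = 3: f_y(3, y) = 6*y**2 - 10*y - 4; vanishes at y ∈ {2}. (3, 2): f_x = -20 ≠ 0.
  x = 4: f_y(4, y) = 6*y**2 - 10*y - 14; no integer root y with |y| ≤ 4.
Only singular point on the grid: (1, 1).
Classify: substitute x = 1 + u, y = 1 + v and expand: f = -u**3 - 2*u**2*v + 2*v**3 + v**2.
No constant or linear terms (consistent with a singular point). Quadratic part: v**2. Cubic part: -u**3 - 2*u**2*v + 2*v**3.
The quadratic part v**2 is a perfect square, so there is a single (double) tangent line v = 0, i.e. y = 1. Restricting the cubic part to that line (v = 0) leaves -u**3 ≠ 0, so f is not divisible by v and the branch is v² ≈ u**3 to lowest order — this is a cusp.
Classification: cusp.


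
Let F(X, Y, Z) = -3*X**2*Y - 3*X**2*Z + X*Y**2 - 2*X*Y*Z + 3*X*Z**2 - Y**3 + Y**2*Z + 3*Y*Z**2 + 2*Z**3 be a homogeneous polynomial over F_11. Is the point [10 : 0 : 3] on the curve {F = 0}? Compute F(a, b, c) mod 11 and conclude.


F(10,0,3) ≡ 7 (mod 11); P is NOT on the curve.

Evaluate F(10, 0, 3) term-by-term (mod 11).
  -3*X**2*Y ↦ -3·100·0·1 = 0
  -3*X**2*Z ↦ -3·100·1·3 = -900
  X*Y**2 ↦ 1·10·0·1 = 0
  -2*X*Y*Z ↦ -2·10·0·3 = 0
  3*X*Z**2 ↦ 3·10·1·9 = 270
  -Y**3 ↦ -1·1·0·1 = 0
  Y**2*Z ↦ 1·1·0·3 = 0
  3*Y*Z**2 ↦ 3·1·0·9 = 0
  2*Z**3 ↦ 2·1·1·27 = 54
Sum: F(10, 0, 3) = (0) + (-900) + (0) + (0) + (270) + (0) + (0) + (0) + (54) = -576.
Reducing mod 11: -576 ≡ 7 (mod 11).
Since F(a, b, c) ≡ 7 ≠ 0 (mod 11), P does NOT lie on the curve.


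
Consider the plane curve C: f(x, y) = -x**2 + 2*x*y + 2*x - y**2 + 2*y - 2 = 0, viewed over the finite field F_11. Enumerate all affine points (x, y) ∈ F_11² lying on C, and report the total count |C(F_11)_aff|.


Affine F_11-points: {(1, 7), (1, 8), (3, 4), (4, 3), (4, 7), (6, 6), (6, 8), (7, 1), (7, 4), (8, 1), (8, 6)}; count = 11.

For each of the 121 pairs (x, y) ∈ F_11², evaluate f(x, y) mod 11. Record the zeros.
  x = 0: [0↦9, 1↦10, 2↦9, 3↦6, 4↦1, 5↦5, 6↦7, 7↦7, 8↦5, 9↦1, 10↦6]  zeros at y ∈ ∅
  x = 1: [0↦10, 1↦2, 2↦3, 3↦2, 4↦10, 5↦5, 6↦9, 7↦0, 8↦0, 9↦9, 10↦5]  zeros at y ∈ {7, 8}
  x = 2: [0↦9, 1↦3, 2↦6, 3↦7, 4↦6, 5↦3, 6↦9, 7↦2, 8↦4, 9↦4, 10↦2]  zeros at y ∈ ∅
  x = 3: [0↦6, 1↦2, 2↦7, 3↦10, 4↦0, 5↦10, 6↦7, 7↦2, 8↦6, 9↦8, 10↦8]  zeros at y ∈ {4}
  x = 4: [0↦1, 1↦10, 2↦6, 3↦0, 4↦3, 5↦4, 6↦3, 7↦0, 8↦6, 9↦10, 10↦1]  zeros at y ∈ {3, 7}
  x = 5: [0↦5, 1↦5, 2↦3, 3↦10, 4↦4, 5↦7, 6↦8, 7↦7, 8↦4, 9↦10, 10↦3]  zeros at y ∈ ∅
  x = 6: [0↦7, 1↦9, 2↦9, 3↦7, 4↦3, 5↦8, 6↦0, 7↦1, 8↦0, 9↦8, 10↦3]  zeros at y ∈ {6, 8}
  x = 7: [0↦7, 1↦0, 2↦2, 3↦2, 4↦0, 5↦7, 6↦1, 7↦4, 8↦5, 9↦4, 10↦1]  zeros at y ∈ {1, 4}
  x = 8: [0↦5, 1↦0, 2↦4, 3↦6, 4↦6, 5↦4, 6↦0, 7↦5, 8↦8, 9↦9, 10↦8]  zeros at y ∈ {1, 6}
  x = 9: [0↦1, 1↦9, 2↦4, 3↦8, 4↦10, 5↦10, 6↦8, 7↦4, 8↦9, 9↦1, 10↦2]  zeros at y ∈ ∅
  x = 10: [0↦6, 1↦5, 2↦2, 3↦8, 4↦1, 5↦3, 6↦3, 7↦1, 8↦8, 9↦2, 10↦5]  zeros at y ∈ ∅
Collecting zeros: affine points = {(1, 7), (1, 8), (3, 4), (4, 3), (4, 7), (6, 6), (6, 8), (7, 1), (7, 4), (8, 1), (8, 6)}.
Total count |C(F_11)_aff| = 11.


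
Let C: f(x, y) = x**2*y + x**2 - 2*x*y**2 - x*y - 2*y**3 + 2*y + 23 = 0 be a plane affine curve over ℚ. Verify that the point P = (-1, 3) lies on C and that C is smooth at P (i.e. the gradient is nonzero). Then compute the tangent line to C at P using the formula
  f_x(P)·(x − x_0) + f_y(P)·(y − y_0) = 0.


Tangent line at P: -29*x - 38*y + 85 = 0.

Step 1: f(-1, 3) = 0, so P lies on C.
Step 2: partial derivatives
  f_x(x, y) = 2*x*y + 2*x - 2*y**2 - y, f_y(x, y) = x**2 - 4*x*y - x - 6*y**2 + 2.
  f_x(P) = -29, f_y(P) = -38 (gradient nonzero, so P is smooth).
Step 3: tangent line at P: -29·(x − -1) + -38·(y − 3) = 0.
Expanding: -29*x - 38*y + 85 = 0.


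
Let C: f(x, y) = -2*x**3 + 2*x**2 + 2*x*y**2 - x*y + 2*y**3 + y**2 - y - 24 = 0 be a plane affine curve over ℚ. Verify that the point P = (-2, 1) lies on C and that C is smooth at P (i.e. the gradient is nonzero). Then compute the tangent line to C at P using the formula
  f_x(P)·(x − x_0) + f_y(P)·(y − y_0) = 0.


Tangent line at P: -31*x + y - 63 = 0.

Step 1: f(-2, 1) = 0, so P lies on C.
Step 2: partial derivatives
  f_x(x, y) = -6*x**2 + 4*x + 2*y**2 - y, f_y(x, y) = 4*x*y - x + 6*y**2 + 2*y - 1.
  f_x(P) = -31, f_y(P) = 1 (gradient nonzero, so P is smooth).
Step 3: tangent line at P: -31·(x − -2) + 1·(y − 1) = 0.
Expanding: -31*x + y - 63 = 0.


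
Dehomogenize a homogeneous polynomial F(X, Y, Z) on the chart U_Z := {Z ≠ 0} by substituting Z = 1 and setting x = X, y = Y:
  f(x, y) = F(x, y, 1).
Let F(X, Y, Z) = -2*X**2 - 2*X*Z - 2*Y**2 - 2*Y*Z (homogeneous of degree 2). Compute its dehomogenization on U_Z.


f(x, y) = -2*x**2 - 2*x - 2*y**2 - 2*y

On U_Z we set Z = 1. Each monomial c·X^i·Y^j·Z^k in F becomes c·x^i·y^j·1^k = c·x^i·y^j.
Substituting Z = 1: F(X, Y, 1) = -2*x**2 - 2*x - 2*y**2 - 2*y.
Note: deg(f) ≤ deg(F) = 2; strict inequality happens when F is divisible by Z (lost terms).


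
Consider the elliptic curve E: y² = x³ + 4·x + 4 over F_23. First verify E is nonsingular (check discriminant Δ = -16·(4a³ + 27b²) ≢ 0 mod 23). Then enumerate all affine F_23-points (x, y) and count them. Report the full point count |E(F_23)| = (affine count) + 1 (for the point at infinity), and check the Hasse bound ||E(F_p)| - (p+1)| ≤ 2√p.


Affine points = {(0, 2), (0, 21), (1, 3), (1, 20), (10, 3), (10, 20), (12, 3), (12, 20), (15, 9), (15, 14), (16, 1), (16, 22), (19, 4), (19, 19)}; affine count = 14; |E(F_23)| = 15.

Discriminant check: Δ ∝ 4a³ + 27b² = 4·4³ + 27·4² = 4·64 + 27·16 ≡ 21 (mod 23). Nonzero ⇒ E is nonsingular.
For each x ∈ F_23, compute rhs = x³ + 4·x + 4 mod 23, then count y ∈ F_23 with y² ≡ rhs.
  x = 0: rhs = 4, matching y values: 2, 21 (2 points).
  x = 1: rhs = 9, matching y values: 3, 20 (2 points).
  x = 2: rhs = 20, matching y values: none (0 points).
  x = 3: rhs = 20, matching y values: none (0 points).
  x = 4: rhs = 15, matching y values: none (0 points).
  x = 5: rhs = 11, matching y values: none (0 points).
  x = 6: rhs = 14, matching y values: none (0 points).
  x = 7: rhs = 7, matching y values: none (0 points).
  x = 8: rhs = 19, matching y values: none (0 points).
  x = 9: rhs = 10, matching y values: none (0 points).
  x = 10: rhs = 9, matching y values: 3, 20 (2 points).
  x = 11: rhs = 22, matching y values: none (0 points).
  x = 12: rhs = 9, matching y values: 3, 20 (2 points).
  x = 13: rhs = 22, matching y values: none (0 points).
  x = 14: rhs = 21, matching y values: none (0 points).
  x = 15: rhs = 12, matching y values: 9, 14 (2 points).
  x = 16: rhs = 1, matching y values: 1, 22 (2 points).
  x = 17: rhs = 17, matching y values: none (0 points).
  x = 18: rhs = 20, matching y values: none (0 points).
  x = 19: rhs = 16, matching y values: 4, 19 (2 points).
  x = 20: rhs = 11, matching y values: none (0 points).
  x = 21: rhs = 11, matching y values: none (0 points).
  x = 22: rhs = 22, matching y values: none (0 points).
Total affine count: 14.
Full point count |E(F_23)| = 14 + 1 = 15.
Hasse bound: |15 − (23+1)| = |-9| = 9 ≤ 2√23 ≈ 9.5917 ✓.


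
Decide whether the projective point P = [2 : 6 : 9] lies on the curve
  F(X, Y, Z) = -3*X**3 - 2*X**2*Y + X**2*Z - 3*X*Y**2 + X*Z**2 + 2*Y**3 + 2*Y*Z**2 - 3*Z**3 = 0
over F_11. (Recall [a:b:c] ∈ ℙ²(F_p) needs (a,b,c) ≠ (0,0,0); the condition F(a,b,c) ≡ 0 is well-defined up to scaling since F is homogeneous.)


F(2,6,9) ≡ 7 (mod 11); P is NOT on the curve.

Evaluate F(2, 6, 9) term-by-term (mod 11).
  -3*X**3 ↦ -3·8·1·1 = -24
  -2*X**2*Y ↦ -2·4·6·1 = -48
  X**2*Z ↦ 1·4·1·9 = 36
  -3*X*Y**2 ↦ -3·2·36·1 = -216
  X*Z**2 ↦ 1·2·1·81 = 162
  2*Y**3 ↦ 2·1·216·1 = 432
  2*Y*Z**2 ↦ 2·1·6·81 = 972
  -3*Z**3 ↦ -3·1·1·729 = -2187
Sum: F(2, 6, 9) = (-24) + (-48) + (36) + (-216) + (162) + (432) + (972) + (-2187) = -873.
Reducing mod 11: -873 ≡ 7 (mod 11).
Since F(a, b, c) ≡ 7 ≠ 0 (mod 11), P does NOT lie on the curve.


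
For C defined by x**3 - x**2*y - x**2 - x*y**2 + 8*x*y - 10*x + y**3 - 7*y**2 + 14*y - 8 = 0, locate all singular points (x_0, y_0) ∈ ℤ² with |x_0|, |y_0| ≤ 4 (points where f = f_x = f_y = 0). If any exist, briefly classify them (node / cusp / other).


Singular points: {(1, 3)}; classification: node.

Compute partial derivatives:
  f_x = 3*x**2 - 2*x*y - 2*x - y**2 + 8*y - 10.
  f_y = -x**2 - 2*x*y + 8*x + 3*y**2 - 14*y + 14.
Scan x_0 ∈ {−4, ..., 4}. For each x_0, f_y(x_0, y) is a polynomial in y; find its integer roots y ∈ {−4, ..., 4}, then test f_x and f at those candidates.
  x = -4: f_y(-4, y) = 3*y**2 - 6*y - 34; no integer root y with |y| ≤ 4.
  x = -3: f_y(-3, y) = 3*y**2 - 8*y - 19; no integer root y with |y| ≤ 4.
  x = -2: f_y(-2, y) = 3*y**2 - 10*y - 6; no integer root y with |y| ≤ 4.
  x = -1: f_y(-1, y) = 3*y**2 - 12*y + 5; no integer root y with |y| ≤ 4.
  x = 0: f_y(0, y) = 3*y**2 - 14*y + 14; no integer root y with |y| ≤ 4.
  x = 1: f_y(1, y) = 3*y**2 - 16*y + 21; vanishes at y ∈ {3}. (1, 3): f_x = 0, f = 0 — SINGULAR.
  x = 2: f_y(2, y) = 3*y**2 - 18*y + 26; no integer root y with |y| ≤ 4.
  x = 3: f_y(3, y) = 3*y**2 - 20*y + 29; no integer root y with |y| ≤ 4.
  x = 4: f_y(4, y) = 3*y**2 - 22*y + 30; no integer root y with |y| ≤ 4.
Only singular point on the grid: (1, 3).
Classify: substitute x = 1 + u, y = 3 + v and expand: f = u**3 - u**2*v - u**2 - u*v**2 + v**3 + v**2.
No constant or linear terms (consistent with a singular point). Quadratic part: -u**2 + v**2. Cubic part: u**3 - u**2*v - u*v**2 + v**3.
The quadratic part v**2 - u**2 = (v − u)(v + u) splits into two distinct linear factors, so there are two distinct tangent lines y − 3 = ±(x − 1) — this is a node (ordinary double point).
Classification: node.


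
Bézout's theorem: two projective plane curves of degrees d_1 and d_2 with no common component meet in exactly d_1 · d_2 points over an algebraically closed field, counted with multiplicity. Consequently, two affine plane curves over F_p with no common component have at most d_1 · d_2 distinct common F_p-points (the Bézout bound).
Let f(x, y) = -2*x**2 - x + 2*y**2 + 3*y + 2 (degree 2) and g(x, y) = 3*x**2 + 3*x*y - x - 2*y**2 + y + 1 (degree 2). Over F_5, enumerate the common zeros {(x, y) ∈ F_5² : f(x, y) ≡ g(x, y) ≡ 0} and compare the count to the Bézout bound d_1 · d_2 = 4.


Common zeros: {(4, 4)}; count = 1; Bézout bound = 4.

deg(f) = 2, deg(g) = 2, so Bézout bound = 4.
Scan x ∈ F_5. For each x, list the y ∈ F_5 with f(x, y) ≡ 0 and those with g(x, y) ≡ 0 (mod 5); the common zeros in that column are the intersection.
  x = 0: f ≡ 0 at y ∈ ∅; g ≡ 0 at y ∈ {1, 2}; common: ∅.
  x = 1: f ≡ 0 at y ∈ ∅; g ≡ 0 at y ∈ {1}; common: ∅.
  x = 2: f ≡ 0 at y ∈ ∅; g ≡ 0 at y ∈ ∅; common: ∅.
  x = 3: f ≡ 0 at y ∈ {2, 4}; g ≡ 0 at y ∈ {0}; common: ∅.
  x = 4: f ≡ 0 at y ∈ {2, 4}; g ≡ 0 at y ∈ {0, 4}; common: {4}.
Collecting: common zeros = {(4, 4)}, so the count is 1.
Comparison with the Bézout bound: 1 ≤ 4 = deg(f)·deg(g), as expected for curves with no common component (the affine F_5-count falls short of the bound because intersections may lie at infinity, over extension fields, or carry multiplicity).


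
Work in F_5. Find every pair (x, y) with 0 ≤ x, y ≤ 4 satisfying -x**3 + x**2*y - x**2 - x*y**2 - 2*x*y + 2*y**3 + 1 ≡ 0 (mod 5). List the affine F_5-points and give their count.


Affine F_5-points: {(0, 3), (2, 3), (2, 4), (3, 0), (3, 2)}; count = 5.

For each of the 25 pairs (x, y) ∈ F_5², evaluate f(x, y) mod 5. Record the zeros.
  x = 0: [0↦1, 1↦3, 2↦2, 3↦0, 4↦4]  zeros at y ∈ {3}
  x = 1: [0↦4, 1↦4, 2↦4, 3↦1, 4↦2]  zeros at y ∈ ∅
  x = 2: [0↦4, 1↦4, 2↦2, 3↦0, 4↦0]  zeros at y ∈ {3, 4}
  x = 3: [0↦0, 1↦2, 2↦0, 3↦1, 4↦2]  zeros at y ∈ {0, 2}
  x = 4: [0↦1, 1↦2, 2↦2, 3↦3, 4↦2]  zeros at y ∈ ∅
Collecting zeros: affine points = {(0, 3), (2, 3), (2, 4), (3, 0), (3, 2)}.
Total count |C(F_5)_aff| = 5.


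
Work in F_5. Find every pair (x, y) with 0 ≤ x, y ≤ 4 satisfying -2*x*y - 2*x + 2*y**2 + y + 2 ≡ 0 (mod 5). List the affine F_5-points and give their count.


Affine F_5-points: {(0, 1), (1, 0), (1, 3), (2, 2)}; count = 4.

For each of the 25 pairs (x, y) ∈ F_5², evaluate f(x, y) mod 5. Record the zeros.
  x = 0: [0↦2, 1↦0, 2↦2, 3↦3, 4↦3]  zeros at y ∈ {1}
  x = 1: [0↦0, 1↦1, 2↦1, 3↦0, 4↦3]  zeros at y ∈ {0, 3}
  x = 2: [0↦3, 1↦2, 2↦0, 3↦2, 4↦3]  zeros at y ∈ {2}
  x = 3: [0↦1, 1↦3, 2↦4, 3↦4, 4↦3]  zeros at y ∈ ∅
  x = 4: [0↦4, 1↦4, 2↦3, 3↦1, 4↦3]  zeros at y ∈ ∅
Collecting zeros: affine points = {(0, 1), (1, 0), (1, 3), (2, 2)}.
Total count |C(F_5)_aff| = 4.


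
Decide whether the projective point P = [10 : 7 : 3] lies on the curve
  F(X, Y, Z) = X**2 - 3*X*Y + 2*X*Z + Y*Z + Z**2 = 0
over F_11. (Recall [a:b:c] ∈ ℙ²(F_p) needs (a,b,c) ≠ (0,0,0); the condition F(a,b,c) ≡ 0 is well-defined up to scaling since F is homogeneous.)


F(10,7,3) ≡ 2 (mod 11); P is NOT on the curve.

Evaluate F(10, 7, 3) term-by-term (mod 11).
  X**2 ↦ 1·100·1·1 = 100
  -3*X*Y ↦ -3·10·7·1 = -210
  2*X*Z ↦ 2·10·1·3 = 60
  Y*Z ↦ 1·1·7·3 = 21
  Z**2 ↦ 1·1·1·9 = 9
Sum: F(10, 7, 3) = (100) + (-210) + (60) + (21) + (9) = -20.
Reducing mod 11: -20 ≡ 2 (mod 11).
Since F(a, b, c) ≡ 2 ≠ 0 (mod 11), P does NOT lie on the curve.


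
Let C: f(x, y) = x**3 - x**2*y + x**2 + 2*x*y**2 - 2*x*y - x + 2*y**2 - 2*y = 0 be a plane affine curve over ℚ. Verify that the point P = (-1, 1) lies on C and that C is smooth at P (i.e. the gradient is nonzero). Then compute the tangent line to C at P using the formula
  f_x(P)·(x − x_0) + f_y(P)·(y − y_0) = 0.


Tangent line at P: 2*x - y + 3 = 0.

Step 1: f(-1, 1) = 0, so P lies on C.
Step 2: partial derivatives
  f_x(x, y) = 3*x**2 - 2*x*y + 2*x + 2*y**2 - 2*y - 1, f_y(x, y) = -x**2 + 4*x*y - 2*x + 4*y - 2.
  f_x(P) = 2, f_y(P) = -1 (gradient nonzero, so P is smooth).
Step 3: tangent line at P: 2·(x − -1) + -1·(y − 1) = 0.
Expanding: 2*x - y + 3 = 0.


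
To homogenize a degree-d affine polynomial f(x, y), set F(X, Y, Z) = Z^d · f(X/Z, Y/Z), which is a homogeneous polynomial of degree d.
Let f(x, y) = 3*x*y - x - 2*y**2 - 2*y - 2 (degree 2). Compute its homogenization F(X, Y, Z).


F(X, Y, Z) = 3*X*Y - X*Z - 2*Y**2 - 2*Y*Z - 2*Z**2

deg(f) = 2.
Substitute x = X/Z, y = Y/Z into f, then multiply by Z^2.
  monomial 3·x^1·y^1 ↦ 3·X^1·Y^1·Z^0.
  monomial -1·x^1·y^0 ↦ -1·X^1·Y^0·Z^1.
  monomial -2·x^0·y^2 ↦ -2·X^0·Y^2·Z^0.
  monomial -2·x^0·y^1 ↦ -2·X^0·Y^1·Z^1.
  monomial -2·x^0·y^0 ↦ -2·X^0·Y^0·Z^2.
Collecting: F(X, Y, Z) = 3*X*Y - X*Z - 2*Y**2 - 2*Y*Z - 2*Z**2.


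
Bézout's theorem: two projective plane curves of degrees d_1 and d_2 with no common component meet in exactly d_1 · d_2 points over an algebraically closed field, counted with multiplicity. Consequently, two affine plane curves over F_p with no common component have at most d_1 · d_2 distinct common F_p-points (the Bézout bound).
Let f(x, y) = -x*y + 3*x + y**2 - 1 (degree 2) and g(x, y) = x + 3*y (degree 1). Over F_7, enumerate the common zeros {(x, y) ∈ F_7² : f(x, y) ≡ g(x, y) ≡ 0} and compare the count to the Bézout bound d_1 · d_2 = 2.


Common zeros: ∅; count = 0; Bézout bound = 2.

deg(f) = 2, deg(g) = 1, so Bézout bound = 2.
Scan x ∈ F_7. For each x, list the y ∈ F_7 with f(x, y) ≡ 0 and those with g(x, y) ≡ 0 (mod 7); the common zeros in that column are the intersection.
  x = 0: f ≡ 0 at y ∈ {1, 6}; g ≡ 0 at y ∈ {0}; common: ∅.
  x = 1: f ≡ 0 at y ∈ {4}; g ≡ 0 at y ∈ {2}; common: ∅.
  x = 2: f ≡ 0 at y ∈ ∅; g ≡ 0 at y ∈ {4}; common: ∅.
  x = 3: f ≡ 0 at y ∈ ∅; g ≡ 0 at y ∈ {6}; common: ∅.
  x = 4: f ≡ 0 at y ∈ {2}; g ≡ 0 at y ∈ {1}; common: ∅.
  x = 5: f ≡ 0 at y ∈ {0, 5}; g ≡ 0 at y ∈ {3}; common: ∅.
  x = 6: f ≡ 0 at y ∈ ∅; g ≡ 0 at y ∈ {5}; common: ∅.
Collecting: common zeros = ∅, so the count is 0.
Comparison with the Bézout bound: 0 ≤ 2 = deg(f)·deg(g), as expected for curves with no common component (the affine F_7-count falls short of the bound because intersections may lie at infinity, over extension fields, or carry multiplicity).


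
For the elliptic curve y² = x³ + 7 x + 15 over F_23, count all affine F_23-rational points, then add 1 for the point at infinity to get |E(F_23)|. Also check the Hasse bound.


Affine points = {(1, 0), (7, 4), (7, 19), (8, 10), (8, 13), (9, 5), (9, 18), (10, 2), (10, 21), (13, 7), (13, 16), (18, 4), (18, 19), (20, 6), (20, 17), (21, 4), (21, 19)}; affine count = 17; |E(F_23)| = 18.

Discriminant check: Δ ∝ 4a³ + 27b² = 4·7³ + 27·15² = 4·343 + 27·225 ≡ 18 (mod 23). Nonzero ⇒ E is nonsingular.
For each x ∈ F_23, compute rhs = x³ + 7·x + 15 mod 23, then count y ∈ F_23 with y² ≡ rhs.
  x = 0: rhs = 15, matching y values: none (0 points).
  x = 1: rhs = 0, matching y values: 0 (1 points).
  x = 2: rhs = 14, matching y values: none (0 points).
  x = 3: rhs = 17, matching y values: none (0 points).
  x = 4: rhs = 15, matching y values: none (0 points).
  x = 5: rhs = 14, matching y values: none (0 points).
  x = 6: rhs = 20, matching y values: none (0 points).
  x = 7: rhs = 16, matching y values: 4, 19 (2 points).
  x = 8: rhs = 8, matching y values: 10, 13 (2 points).
  x = 9: rhs = 2, matching y values: 5, 18 (2 points).
  x = 10: rhs = 4, matching y values: 2, 21 (2 points).
  x = 11: rhs = 20, matching y values: none (0 points).
  x = 12: rhs = 10, matching y values: none (0 points).
  x = 13: rhs = 3, matching y values: 7, 16 (2 points).
  x = 14: rhs = 5, matching y values: none (0 points).
  x = 15: rhs = 22, matching y values: none (0 points).
  x = 16: rhs = 14, matching y values: none (0 points).
  x = 17: rhs = 10, matching y values: none (0 points).
  x = 18: rhs = 16, matching y values: 4, 19 (2 points).
  x = 19: rhs = 15, matching y values: none (0 points).
  x = 20: rhs = 13, matching y values: 6, 17 (2 points).
  x = 21: rhs = 16, matching y values: 4, 19 (2 points).
  x = 22: rhs = 7, matching y values: none (0 points).
Total affine count: 17.
Full point count |E(F_23)| = 17 + 1 = 18.
Hasse bound: |18 − (23+1)| = |-6| = 6 ≤ 2√23 ≈ 9.5917 ✓.


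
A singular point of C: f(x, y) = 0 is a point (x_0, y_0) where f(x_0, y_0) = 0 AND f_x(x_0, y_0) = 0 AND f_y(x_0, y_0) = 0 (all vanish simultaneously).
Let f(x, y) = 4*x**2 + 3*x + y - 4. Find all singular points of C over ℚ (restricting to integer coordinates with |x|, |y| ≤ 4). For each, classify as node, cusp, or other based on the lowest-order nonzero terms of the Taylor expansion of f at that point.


No singular points in the scanned grid; C is smooth there.

Compute partial derivatives:
  f_x = 8*x + 3.
  f_y = 1.
f_y = 1 is a nonzero constant, so f_y never vanishes: no point (x, y) can satisfy f = f_x = f_y = 0. In particular no (x, y) ∈ {−4, ..., 4}² is singular; the curve is smooth.


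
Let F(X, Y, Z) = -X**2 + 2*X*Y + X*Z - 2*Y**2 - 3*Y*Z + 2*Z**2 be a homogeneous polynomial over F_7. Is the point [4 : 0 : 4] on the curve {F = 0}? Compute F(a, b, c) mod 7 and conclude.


F(4,0,4) ≡ 4 (mod 7); P is NOT on the curve.

Evaluate F(4, 0, 4) term-by-term (mod 7).
  -X**2 ↦ -1·16·1·1 = -16
  2*X*Y ↦ 2·4·0·1 = 0
  X*Z ↦ 1·4·1·4 = 16
  -2*Y**2 ↦ -2·1·0·1 = 0
  -3*Y*Z ↦ -3·1·0·4 = 0
  2*Z**2 ↦ 2·1·1·16 = 32
Sum: F(4, 0, 4) = (-16) + (0) + (16) + (0) + (0) + (32) = 32.
Reducing mod 7: 32 ≡ 4 (mod 7).
Since F(a, b, c) ≡ 4 ≠ 0 (mod 7), P does NOT lie on the curve.


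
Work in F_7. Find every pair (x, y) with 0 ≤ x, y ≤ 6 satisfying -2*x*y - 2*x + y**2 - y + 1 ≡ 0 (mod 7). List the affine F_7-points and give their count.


Affine F_7-points: {(0, 3), (0, 5), (2, 1), (2, 4), (4, 0), (4, 2)}; count = 6.

For each of the 49 pairs (x, y) ∈ F_7², evaluate f(x, y) mod 7. Record the zeros.
  x = 0: [0↦1, 1↦1, 2↦3, 3↦0, 4↦6, 5↦0, 6↦3]  zeros at y ∈ {3, 5}
  x = 1: [0↦6, 1↦4, 2↦4, 3↦6, 4↦3, 5↦2, 6↦3]  zeros at y ∈ ∅
  x = 2: [0↦4, 1↦0, 2↦5, 3↦5, 4↦0, 5↦4, 6↦3]  zeros at y ∈ {1, 4}
  x = 3: [0↦2, 1↦3, 2↦6, 3↦4, 4↦4, 5↦6, 6↦3]  zeros at y ∈ ∅
  x = 4: [0↦0, 1↦6, 2↦0, 3↦3, 4↦1, 5↦1, 6↦3]  zeros at y ∈ {0, 2}
  x = 5: [0↦5, 1↦2, 2↦1, 3↦2, 4↦5, 5↦3, 6↦3]  zeros at y ∈ ∅
  x = 6: [0↦3, 1↦5, 2↦2, 3↦1, 4↦2, 5↦5, 6↦3]  zeros at y ∈ ∅
Collecting zeros: affine points = {(0, 3), (0, 5), (2, 1), (2, 4), (4, 0), (4, 2)}.
Total count |C(F_7)_aff| = 6.


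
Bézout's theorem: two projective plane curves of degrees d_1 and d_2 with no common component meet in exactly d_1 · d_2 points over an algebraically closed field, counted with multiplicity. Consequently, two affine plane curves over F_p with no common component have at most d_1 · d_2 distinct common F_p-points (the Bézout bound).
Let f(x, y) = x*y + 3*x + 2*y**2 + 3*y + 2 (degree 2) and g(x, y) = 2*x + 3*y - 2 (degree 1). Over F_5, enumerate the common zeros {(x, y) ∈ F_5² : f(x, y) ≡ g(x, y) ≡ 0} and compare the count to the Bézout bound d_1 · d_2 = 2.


Common zeros: {(1, 0), (2, 1)}; count = 2; Bézout bound = 2.

deg(f) = 2, deg(g) = 1, so Bézout bound = 2.
Scan x ∈ F_5. For each x, list the y ∈ F_5 with f(x, y) ≡ 0 and those with g(x, y) ≡ 0 (mod 5); the common zeros in that column are the intersection.
  x = 0: f ≡ 0 at y ∈ ∅; g ≡ 0 at y ∈ {4}; common: ∅.
  x = 1: f ≡ 0 at y ∈ {0, 3}; g ≡ 0 at y ∈ {0}; common: {0}.
  x = 2: f ≡ 0 at y ∈ {1, 4}; g ≡ 0 at y ∈ {1}; common: {1}.
  x = 3: f ≡ 0 at y ∈ ∅; g ≡ 0 at y ∈ {2}; common: ∅.
  x = 4: f ≡ 0 at y ∈ ∅; g ≡ 0 at y ∈ {3}; common: ∅.
Collecting: common zeros = {(1, 0), (2, 1)}, so the count is 2.
Comparison with the Bézout bound: 2 ≤ 2 = deg(f)·deg(g), as expected for curves with no common component (the bound is attained).


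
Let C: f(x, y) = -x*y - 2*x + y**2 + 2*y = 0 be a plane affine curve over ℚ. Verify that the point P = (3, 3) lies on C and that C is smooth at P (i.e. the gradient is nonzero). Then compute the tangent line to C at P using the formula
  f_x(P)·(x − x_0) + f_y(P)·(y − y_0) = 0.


Tangent line at P: -5*x + 5*y = 0.

Step 1: f(3, 3) = 0, so P lies on C.
Step 2: partial derivatives
  f_x(x, y) = -y - 2, f_y(x, y) = -x + 2*y + 2.
  f_x(P) = -5, f_y(P) = 5 (gradient nonzero, so P is smooth).
Step 3: tangent line at P: -5·(x − 3) + 5·(y − 3) = 0.
Expanding: -5*x + 5*y = 0.


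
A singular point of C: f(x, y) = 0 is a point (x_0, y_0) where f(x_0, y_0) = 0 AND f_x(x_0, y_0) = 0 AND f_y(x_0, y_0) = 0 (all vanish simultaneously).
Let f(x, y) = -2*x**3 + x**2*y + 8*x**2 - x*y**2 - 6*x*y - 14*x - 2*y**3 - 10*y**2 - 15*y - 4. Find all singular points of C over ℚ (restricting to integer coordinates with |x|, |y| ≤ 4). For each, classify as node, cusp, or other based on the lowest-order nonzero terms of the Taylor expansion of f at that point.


Singular points: {(1, -2)}; classification: cusp.

Compute partial derivatives:
  f_x = -6*x**2 + 2*x*y + 16*x - y**2 - 6*y - 14.
  f_y = x**2 - 2*x*y - 6*x - 6*y**2 - 20*y - 15.
Scan x_0 ∈ {−4, ..., 4}. For each x_0, f_y(x_0, y) is a polynomial in y; find its integer roots y ∈ {−4, ..., 4}, then test f_x and f at those candidates.
  x = -4: f_y(-4, y) = -6*y**2 - 12*y + 25; no integer root y with |y| ≤ 4.
  x = -3: f_y(-3, y) = -6*y**2 - 14*y + 12; vanishes at y ∈ {-3}. (-3, -3): f_x = -89 ≠ 0.
  x = -2: f_y(-2, y) = -6*y**2 - 16*y + 1; no integer root y with |y| ≤ 4.
  x = -1: f_y(-1, y) = -6*y**2 - 18*y - 8; no integer root y with |y| ≤ 4.
  x = 0: f_y(0, y) = -6*y**2 - 20*y - 15; no integer root y with |y| ≤ 4.
  x = 1: f_y(1, y) = -6*y**2 - 22*y - 20; vanishes at y ∈ {-2}. (1, -2): f_x = 0, f = 0 — SINGULAR.
  x = 2: f_y(2, y) = -6*y**2 - 24*y - 23; no integer root y with |y| ≤ 4.
  x = 3: f_y(3, y) = -6*y**2 - 26*y - 24; vanishes at y ∈ {-3}. (3, -3): f_x = -29 ≠ 0.
  x = 4: f_y(4, y) = -6*y**2 - 28*y - 23; no integer root y with |y| ≤ 4.
Only singular point on the grid: (1, -2).
Classify: substitute x = 1 + u, y = -2 + v and expand: f = -2*u**3 + u**2*v - u*v**2 - 2*v**3 + v**2.
No constant or linear terms (consistent with a singular point). Quadratic part: v**2. Cubic part: -2*u**3 + u**2*v - u*v**2 - 2*v**3.
The quadratic part v**2 is a perfect square, so there is a single (double) tangent line v = 0, i.e. y = -2. Restricting the cubic part to that line (v = 0) leaves -2*u**3 ≠ 0, so f is not divisible by v and the branch is v² ≈ 2*u**3 to lowest order — this is a cusp.
Classification: cusp.


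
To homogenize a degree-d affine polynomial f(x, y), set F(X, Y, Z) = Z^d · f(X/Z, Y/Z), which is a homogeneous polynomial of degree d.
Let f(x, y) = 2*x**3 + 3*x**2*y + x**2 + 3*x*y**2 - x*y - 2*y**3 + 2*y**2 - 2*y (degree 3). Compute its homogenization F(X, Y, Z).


F(X, Y, Z) = 2*X**3 + 3*X**2*Y + X**2*Z + 3*X*Y**2 - X*Y*Z - 2*Y**3 + 2*Y**2*Z - 2*Y*Z**2

deg(f) = 3.
Substitute x = X/Z, y = Y/Z into f, then multiply by Z^3.
  monomial 2·x^3·y^0 ↦ 2·X^3·Y^0·Z^0.
  monomial 3·x^2·y^1 ↦ 3·X^2·Y^1·Z^0.
  monomial 1·x^2·y^0 ↦ 1·X^2·Y^0·Z^1.
  monomial 3·x^1·y^2 ↦ 3·X^1·Y^2·Z^0.
  monomial -1·x^1·y^1 ↦ -1·X^1·Y^1·Z^1.
  monomial -2·x^0·y^3 ↦ -2·X^0·Y^3·Z^0.
  monomial 2·x^0·y^2 ↦ 2·X^0·Y^2·Z^1.
  monomial -2·x^0·y^1 ↦ -2·X^0·Y^1·Z^2.
Collecting: F(X, Y, Z) = 2*X**3 + 3*X**2*Y + X**2*Z + 3*X*Y**2 - X*Y*Z - 2*Y**3 + 2*Y**2*Z - 2*Y*Z**2.


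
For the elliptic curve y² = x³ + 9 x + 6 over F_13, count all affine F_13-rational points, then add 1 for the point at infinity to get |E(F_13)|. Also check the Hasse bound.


Affine points = {(1, 4), (1, 9), (6, 4), (6, 9), (7, 3), (7, 10), (9, 6), (9, 7), (10, 2), (10, 11), (12, 3), (12, 10)}; affine count = 12; |E(F_13)| = 13.

Discriminant check: Δ ∝ 4a³ + 27b² = 4·9³ + 27·6² = 4·729 + 27·36 ≡ 1 (mod 13). Nonzero ⇒ E is nonsingular.
For each x ∈ F_13, compute rhs = x³ + 9·x + 6 mod 13, then count y ∈ F_13 with y² ≡ rhs.
  x = 0: rhs = 6, matching y values: none (0 points).
  x = 1: rhs = 3, matching y values: 4, 9 (2 points).
  x = 2: rhs = 6, matching y values: none (0 points).
  x = 3: rhs = 8, matching y values: none (0 points).
  x = 4: rhs = 2, matching y values: none (0 points).
  x = 5: rhs = 7, matching y values: none (0 points).
  x = 6: rhs = 3, matching y values: 4, 9 (2 points).
  x = 7: rhs = 9, matching y values: 3, 10 (2 points).
  x = 8: rhs = 5, matching y values: none (0 points).
  x = 9: rhs = 10, matching y values: 6, 7 (2 points).
  x = 10: rhs = 4, matching y values: 2, 11 (2 points).
  x = 11: rhs = 6, matching y values: none (0 points).
  x = 12: rhs = 9, matching y values: 3, 10 (2 points).
Total affine count: 12.
Full point count |E(F_13)| = 12 + 1 = 13.
Hasse bound: |13 − (13+1)| = |-1| = 1 ≤ 2√13 ≈ 7.2111 ✓.


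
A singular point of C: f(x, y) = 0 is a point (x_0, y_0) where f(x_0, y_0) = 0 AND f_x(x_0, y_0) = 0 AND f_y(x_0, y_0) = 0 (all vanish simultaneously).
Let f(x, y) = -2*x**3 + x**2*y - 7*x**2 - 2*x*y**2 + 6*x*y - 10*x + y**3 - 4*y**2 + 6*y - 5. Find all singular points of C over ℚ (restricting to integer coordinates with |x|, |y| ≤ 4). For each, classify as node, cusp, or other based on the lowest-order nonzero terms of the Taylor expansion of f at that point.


Singular points: {(-1, 1)}; classification: cusp.

Compute partial derivatives:
  f_x = -6*x**2 + 2*x*y - 14*x - 2*y**2 + 6*y - 10.
  f_y = x**2 - 4*x*y + 6*x + 3*y**2 - 8*y + 6.
Scan x_0 ∈ {−4, ..., 4}. For each x_0, f_y(x_0, y) is a polynomial in y; find its integer roots y ∈ {−4, ..., 4}, then test f_x and f at those candidates.
  x = -4: f_y(-4, y) = 3*y**2 + 8*y - 2; no integer root y with |y| ≤ 4.
  x = -3: f_y(-3, y) = 3*y**2 + 4*y - 3; no integer root y with |y| ≤ 4.
  x = -2: f_y(-2, y) = 3*y**2 - 2; no integer root y with |y| ≤ 4.
  x = -1: f_y(-1, y) = 3*y**2 - 4*y + 1; vanishes at y ∈ {1}. (-1, 1): f_x = 0, f = 0 — SINGULAR.
  x = 0: f_y(0, y) = 3*y**2 - 8*y + 6; no integer root y with |y| ≤ 4.
  x = 1: f_y(1, y) = 3*y**2 - 12*y + 13; no integer root y with |y| ≤ 4.
  x = 2: f_y(2, y) = 3*y**2 - 16*y + 22; no integer root y with |y| ≤ 4.
  x = 3: f_y(3, y) = 3*y**2 - 20*y + 33; vanishes at y ∈ {3}. (3, 3): f_x = -88 ≠ 0.
  x = 4: f_y(4, y) = 3*y**2 - 24*y + 46; no integer root y with |y| ≤ 4.
Only singular point on the grid: (-1, 1).
Classify: substitute x = -1 + u, y = 1 + v and expand: f = -2*u**3 + u**2*v - 2*u*v**2 + v**3 + v**2.
No constant or linear terms (consistent with a singular point). Quadratic part: v**2. Cubic part: -2*u**3 + u**2*v - 2*u*v**2 + v**3.
The quadratic part v**2 is a perfect square, so there is a single (double) tangent line v = 0, i.e. y = 1. Restricting the cubic part to that line (v = 0) leaves -2*u**3 ≠ 0, so f is not divisible by v and the branch is v² ≈ 2*u**3 to lowest order — this is a cusp.
Classification: cusp.


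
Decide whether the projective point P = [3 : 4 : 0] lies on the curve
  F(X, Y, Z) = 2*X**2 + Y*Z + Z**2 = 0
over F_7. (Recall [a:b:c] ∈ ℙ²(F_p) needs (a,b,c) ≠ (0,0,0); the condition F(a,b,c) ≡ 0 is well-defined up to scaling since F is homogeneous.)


F(3,4,0) ≡ 4 (mod 7); P is NOT on the curve.

Evaluate F(3, 4, 0) term-by-term (mod 7).
  2*X**2 ↦ 2·9·1·1 = 18
  Y*Z ↦ 1·1·4·0 = 0
  Z**2 ↦ 1·1·1·0 = 0
Sum: F(3, 4, 0) = (18) + (0) + (0) = 18.
Reducing mod 7: 18 ≡ 4 (mod 7).
Since F(a, b, c) ≡ 4 ≠ 0 (mod 7), P does NOT lie on the curve.


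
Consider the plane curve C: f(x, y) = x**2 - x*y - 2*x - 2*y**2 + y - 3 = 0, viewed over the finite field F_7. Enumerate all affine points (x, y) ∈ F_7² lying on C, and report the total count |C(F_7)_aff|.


Affine F_7-points: {(3, 0), (3, 6), (4, 1), (5, 6), (6, 0), (6, 1)}; count = 6.

For each of the 49 pairs (x, y) ∈ F_7², evaluate f(x, y) mod 7. Record the zeros.
  x = 0: [0↦4, 1↦3, 2↦5, 3↦3, 4↦4, 5↦1, 6↦1]  zeros at y ∈ ∅
  x = 1: [0↦3, 1↦1, 2↦2, 3↦6, 4↦6, 5↦2, 6↦1]  zeros at y ∈ ∅
  x = 2: [0↦4, 1↦1, 2↦1, 3↦4, 4↦3, 5↦5, 6↦3]  zeros at y ∈ ∅
  x = 3: [0↦0, 1↦3, 2↦2, 3↦4, 4↦2, 5↦3, 6↦0]  zeros at y ∈ {0, 6}
  x = 4: [0↦5, 1↦0, 2↦5, 3↦6, 4↦3, 5↦3, 6↦6]  zeros at y ∈ {1}
  x = 5: [0↦5, 1↦6, 2↦3, 3↦3, 4↦6, 5↦5, 6↦0]  zeros at y ∈ {6}
  x = 6: [0↦0, 1↦0, 2↦3, 3↦2, 4↦4, 5↦2, 6↦3]  zeros at y ∈ {0, 1}
Collecting zeros: affine points = {(3, 0), (3, 6), (4, 1), (5, 6), (6, 0), (6, 1)}.
Total count |C(F_7)_aff| = 6.
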